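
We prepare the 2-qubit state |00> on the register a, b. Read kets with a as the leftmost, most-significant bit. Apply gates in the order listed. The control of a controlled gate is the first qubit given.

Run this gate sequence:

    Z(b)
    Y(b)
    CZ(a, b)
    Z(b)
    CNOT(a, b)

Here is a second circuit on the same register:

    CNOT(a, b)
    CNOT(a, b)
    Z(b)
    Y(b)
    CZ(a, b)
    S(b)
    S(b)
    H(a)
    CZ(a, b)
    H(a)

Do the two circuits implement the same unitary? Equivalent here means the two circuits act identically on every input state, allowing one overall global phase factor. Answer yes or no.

No: there is an input state on which the two circuits produce genuinely different outputs (not merely differing by a phase).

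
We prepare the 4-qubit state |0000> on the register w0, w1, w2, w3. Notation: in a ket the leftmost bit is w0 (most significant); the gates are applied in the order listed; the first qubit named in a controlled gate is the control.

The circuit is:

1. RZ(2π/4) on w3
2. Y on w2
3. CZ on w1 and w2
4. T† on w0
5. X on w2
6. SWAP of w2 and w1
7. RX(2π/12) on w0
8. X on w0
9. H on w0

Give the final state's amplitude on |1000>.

The amplitude on |1000> is (-sqrt(3) + 1 + I + sqrt(3)*I)*exp(3*I*pi/4)/4.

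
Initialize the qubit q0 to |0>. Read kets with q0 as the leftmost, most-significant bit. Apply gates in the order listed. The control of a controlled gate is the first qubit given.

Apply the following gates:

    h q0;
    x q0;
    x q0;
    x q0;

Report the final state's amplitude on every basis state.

The final amplitudes are sqrt(2)/2 on |0>, sqrt(2)/2 on |1>.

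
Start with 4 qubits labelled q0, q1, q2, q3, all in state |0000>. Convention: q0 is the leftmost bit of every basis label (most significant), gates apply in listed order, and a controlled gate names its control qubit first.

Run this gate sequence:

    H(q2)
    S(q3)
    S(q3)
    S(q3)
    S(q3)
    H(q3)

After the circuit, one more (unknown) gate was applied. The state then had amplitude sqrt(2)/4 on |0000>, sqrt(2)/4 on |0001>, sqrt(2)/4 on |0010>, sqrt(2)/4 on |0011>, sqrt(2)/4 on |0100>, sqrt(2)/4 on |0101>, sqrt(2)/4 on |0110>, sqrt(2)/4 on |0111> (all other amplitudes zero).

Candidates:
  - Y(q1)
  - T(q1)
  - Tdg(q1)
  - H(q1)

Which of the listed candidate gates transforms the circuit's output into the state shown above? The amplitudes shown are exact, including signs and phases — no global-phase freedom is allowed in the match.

It was H(q1) that produced the state shown. Key observation: steps 2-5 multiply out to the identity, so the circuit reduces to the remaining gates.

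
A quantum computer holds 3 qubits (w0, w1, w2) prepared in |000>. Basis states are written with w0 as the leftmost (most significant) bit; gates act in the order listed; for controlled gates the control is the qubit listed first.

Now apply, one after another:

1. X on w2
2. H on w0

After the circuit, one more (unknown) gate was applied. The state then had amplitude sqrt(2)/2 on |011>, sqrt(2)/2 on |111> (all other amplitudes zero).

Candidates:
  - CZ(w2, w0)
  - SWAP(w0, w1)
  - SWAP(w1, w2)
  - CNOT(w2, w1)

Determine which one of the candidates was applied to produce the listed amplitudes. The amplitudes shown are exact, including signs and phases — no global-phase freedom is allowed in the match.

It was CNOT(w2, w1) that produced the state shown.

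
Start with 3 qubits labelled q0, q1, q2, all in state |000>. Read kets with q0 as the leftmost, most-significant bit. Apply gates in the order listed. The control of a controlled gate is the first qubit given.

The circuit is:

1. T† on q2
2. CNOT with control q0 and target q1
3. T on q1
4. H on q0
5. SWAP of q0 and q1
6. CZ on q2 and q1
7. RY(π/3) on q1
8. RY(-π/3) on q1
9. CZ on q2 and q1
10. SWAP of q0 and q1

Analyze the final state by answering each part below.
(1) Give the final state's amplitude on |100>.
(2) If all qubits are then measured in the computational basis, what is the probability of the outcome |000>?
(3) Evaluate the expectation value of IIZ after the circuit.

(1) |100> carries amplitude sqrt(2)/2 in the final state. Key observation: steps 5-10 multiply out to the identity, so the circuit reduces to the remaining gates.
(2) Outcome |000> occurs with probability 1/2.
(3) In the final state, IIZ has expectation 1.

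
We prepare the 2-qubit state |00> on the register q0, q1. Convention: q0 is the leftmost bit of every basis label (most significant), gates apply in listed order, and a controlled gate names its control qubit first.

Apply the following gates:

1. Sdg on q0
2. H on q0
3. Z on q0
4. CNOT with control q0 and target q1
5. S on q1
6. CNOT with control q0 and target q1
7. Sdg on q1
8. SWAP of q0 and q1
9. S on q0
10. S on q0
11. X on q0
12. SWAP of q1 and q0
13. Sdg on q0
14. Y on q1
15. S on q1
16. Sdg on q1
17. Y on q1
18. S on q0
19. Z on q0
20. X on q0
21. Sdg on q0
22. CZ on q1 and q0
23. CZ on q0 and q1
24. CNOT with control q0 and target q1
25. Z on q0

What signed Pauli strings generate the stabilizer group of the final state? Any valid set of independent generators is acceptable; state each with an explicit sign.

The stabilizer group can be generated by +XX, -ZZ, among other valid generating sets. Key observation: the block from step 13 through step 18 cancels to the identity and can be dropped.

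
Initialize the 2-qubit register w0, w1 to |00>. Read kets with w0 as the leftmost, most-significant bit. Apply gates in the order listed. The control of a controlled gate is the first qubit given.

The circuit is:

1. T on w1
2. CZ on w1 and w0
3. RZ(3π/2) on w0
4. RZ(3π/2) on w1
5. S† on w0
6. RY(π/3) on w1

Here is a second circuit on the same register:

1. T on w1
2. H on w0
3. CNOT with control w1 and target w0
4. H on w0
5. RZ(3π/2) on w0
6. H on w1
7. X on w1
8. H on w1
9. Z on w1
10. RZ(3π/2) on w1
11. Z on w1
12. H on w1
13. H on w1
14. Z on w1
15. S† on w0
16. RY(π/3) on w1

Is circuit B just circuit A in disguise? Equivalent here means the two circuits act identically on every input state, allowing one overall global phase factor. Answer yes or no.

Yes — the two circuits implement the same unitary up to a global phase.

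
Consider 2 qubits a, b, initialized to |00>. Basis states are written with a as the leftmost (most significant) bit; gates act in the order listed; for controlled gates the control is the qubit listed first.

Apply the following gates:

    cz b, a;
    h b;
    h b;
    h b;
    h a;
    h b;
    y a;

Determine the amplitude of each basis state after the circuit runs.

After the circuit, the state carries amplitude -sqrt(2)*I/2 on |00>, 0 on |01>, sqrt(2)*I/2 on |10>, 0 on |11>.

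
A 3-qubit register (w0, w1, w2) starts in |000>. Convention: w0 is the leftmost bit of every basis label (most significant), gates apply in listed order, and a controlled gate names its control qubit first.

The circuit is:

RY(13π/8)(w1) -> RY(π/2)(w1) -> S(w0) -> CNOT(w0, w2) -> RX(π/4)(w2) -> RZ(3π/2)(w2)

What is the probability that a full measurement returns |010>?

The probability of measuring |010> is -sqrt(sqrt(2) + 2)/8 - sqrt(2*sqrt(2) + 4)/16 + sqrt(2)/8 + 1/4.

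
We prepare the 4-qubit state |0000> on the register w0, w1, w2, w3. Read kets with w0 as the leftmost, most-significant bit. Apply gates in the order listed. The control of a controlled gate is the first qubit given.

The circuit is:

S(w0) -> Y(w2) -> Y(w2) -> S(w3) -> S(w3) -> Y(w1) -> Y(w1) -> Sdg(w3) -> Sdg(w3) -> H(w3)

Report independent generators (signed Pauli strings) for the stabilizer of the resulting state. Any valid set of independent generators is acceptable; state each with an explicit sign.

The final state is stabilized by the group generated by +IIIX, +ZIII, +IZII, +IIZI; other independent generating sets are equally valid.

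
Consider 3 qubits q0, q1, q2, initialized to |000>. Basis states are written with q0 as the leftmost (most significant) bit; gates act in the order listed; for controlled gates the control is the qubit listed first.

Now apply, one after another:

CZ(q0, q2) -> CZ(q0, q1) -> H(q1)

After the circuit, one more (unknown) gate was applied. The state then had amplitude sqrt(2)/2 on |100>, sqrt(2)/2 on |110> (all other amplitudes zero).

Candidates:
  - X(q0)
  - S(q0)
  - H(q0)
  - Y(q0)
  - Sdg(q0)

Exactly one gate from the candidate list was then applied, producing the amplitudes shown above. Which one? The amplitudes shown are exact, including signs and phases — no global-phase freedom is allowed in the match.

The applied gate was X(q0).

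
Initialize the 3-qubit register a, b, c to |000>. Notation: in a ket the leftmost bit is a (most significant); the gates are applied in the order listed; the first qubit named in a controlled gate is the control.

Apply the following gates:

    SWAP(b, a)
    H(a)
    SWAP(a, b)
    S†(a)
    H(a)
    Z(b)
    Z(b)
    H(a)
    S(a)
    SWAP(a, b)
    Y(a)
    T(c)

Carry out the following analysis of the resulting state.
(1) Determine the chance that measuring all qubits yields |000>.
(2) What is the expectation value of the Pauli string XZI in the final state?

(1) The probability of measuring |000> is 1/2. Key observation: the block from step 3 through step 10 cancels to the identity and can be dropped.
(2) The observable XZI averages to -1.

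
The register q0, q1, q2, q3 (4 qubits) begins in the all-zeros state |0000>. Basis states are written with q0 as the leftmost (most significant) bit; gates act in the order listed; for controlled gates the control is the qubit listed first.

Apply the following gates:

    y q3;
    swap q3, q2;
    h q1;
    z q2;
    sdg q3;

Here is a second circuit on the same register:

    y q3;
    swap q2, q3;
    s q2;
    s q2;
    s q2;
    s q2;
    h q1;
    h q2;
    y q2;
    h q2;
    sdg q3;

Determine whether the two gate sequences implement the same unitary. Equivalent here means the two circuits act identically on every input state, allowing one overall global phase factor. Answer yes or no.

No — the two circuits implement different unitaries, even allowing a global phase.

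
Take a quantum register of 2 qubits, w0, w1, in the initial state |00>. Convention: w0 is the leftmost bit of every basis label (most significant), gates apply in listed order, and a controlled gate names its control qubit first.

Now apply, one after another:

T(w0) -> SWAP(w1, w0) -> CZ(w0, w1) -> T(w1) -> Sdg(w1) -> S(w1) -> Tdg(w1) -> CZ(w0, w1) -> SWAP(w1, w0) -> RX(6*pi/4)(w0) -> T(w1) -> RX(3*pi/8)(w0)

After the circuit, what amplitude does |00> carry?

The amplitude on |00> is -cos(pi/16).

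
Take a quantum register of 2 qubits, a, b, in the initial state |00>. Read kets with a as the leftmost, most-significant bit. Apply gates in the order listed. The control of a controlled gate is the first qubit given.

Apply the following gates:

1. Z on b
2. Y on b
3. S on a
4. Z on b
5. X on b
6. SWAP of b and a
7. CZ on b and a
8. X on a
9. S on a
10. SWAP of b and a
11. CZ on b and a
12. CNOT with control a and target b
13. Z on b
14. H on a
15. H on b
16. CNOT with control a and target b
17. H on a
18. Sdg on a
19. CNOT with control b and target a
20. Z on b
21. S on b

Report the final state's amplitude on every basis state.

The final amplitudes are 0 on |00>, -sqrt(2)/2 on |01>, sqrt(2)*I/2 on |10>, 0 on |11>.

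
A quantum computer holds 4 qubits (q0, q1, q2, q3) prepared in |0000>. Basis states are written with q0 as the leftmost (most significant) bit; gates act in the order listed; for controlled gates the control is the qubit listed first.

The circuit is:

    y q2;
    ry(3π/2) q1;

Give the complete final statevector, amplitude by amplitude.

The resulting statevector has amplitude -sqrt(2)*I/2 on |0010>, sqrt(2)*I/2 on |0110>, and 0 on every other basis state.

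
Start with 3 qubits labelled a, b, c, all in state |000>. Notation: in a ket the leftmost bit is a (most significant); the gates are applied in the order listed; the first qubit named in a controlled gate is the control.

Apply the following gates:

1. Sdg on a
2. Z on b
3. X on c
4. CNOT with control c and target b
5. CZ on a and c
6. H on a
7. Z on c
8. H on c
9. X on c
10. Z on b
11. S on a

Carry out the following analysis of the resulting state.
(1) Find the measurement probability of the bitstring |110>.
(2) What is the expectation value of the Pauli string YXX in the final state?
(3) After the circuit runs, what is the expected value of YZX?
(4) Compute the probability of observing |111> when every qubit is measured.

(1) The probability of measuring |110> is 1/4.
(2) The expectation value of YXX is 0.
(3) The expectation value of YZX is 1.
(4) A full measurement returns |111> with probability 1/4.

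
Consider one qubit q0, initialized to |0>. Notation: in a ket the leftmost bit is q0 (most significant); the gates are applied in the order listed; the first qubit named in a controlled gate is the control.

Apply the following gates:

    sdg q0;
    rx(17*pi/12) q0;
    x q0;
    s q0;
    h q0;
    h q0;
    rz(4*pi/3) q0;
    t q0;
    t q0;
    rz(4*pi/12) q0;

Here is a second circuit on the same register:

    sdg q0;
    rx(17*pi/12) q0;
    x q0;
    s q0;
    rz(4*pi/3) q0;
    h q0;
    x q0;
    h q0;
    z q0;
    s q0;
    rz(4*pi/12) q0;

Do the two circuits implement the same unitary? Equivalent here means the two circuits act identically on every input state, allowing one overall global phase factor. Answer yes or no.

Yes: on every input state the two circuits agree up to one overall phase factor.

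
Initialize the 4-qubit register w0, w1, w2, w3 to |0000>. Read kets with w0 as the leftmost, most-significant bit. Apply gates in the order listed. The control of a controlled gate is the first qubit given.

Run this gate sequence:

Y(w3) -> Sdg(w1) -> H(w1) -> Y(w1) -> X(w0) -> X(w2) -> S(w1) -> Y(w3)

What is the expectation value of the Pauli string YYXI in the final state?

In the final state, YYXI has expectation 0.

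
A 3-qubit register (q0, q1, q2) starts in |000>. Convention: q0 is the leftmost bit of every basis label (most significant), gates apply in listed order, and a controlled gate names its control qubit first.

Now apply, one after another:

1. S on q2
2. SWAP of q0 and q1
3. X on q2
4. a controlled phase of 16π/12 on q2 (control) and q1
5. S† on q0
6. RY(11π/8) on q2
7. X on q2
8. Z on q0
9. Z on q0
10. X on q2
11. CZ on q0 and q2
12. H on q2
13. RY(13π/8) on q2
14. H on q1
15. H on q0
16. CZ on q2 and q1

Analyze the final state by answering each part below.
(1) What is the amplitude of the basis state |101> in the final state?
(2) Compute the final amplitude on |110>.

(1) The amplitude on |101> is -sqrt(2)*cos(3*pi/16)*cos(5*pi/16)/4 - sqrt(2)*sin(3*pi/16)*sin(5*pi/16)/4 - sqrt(2)*sin(3*pi/16)*cos(5*pi/16)/4 + sqrt(2)*sin(5*pi/16)*cos(3*pi/16)/4. Key observation: steps 7-10 multiply out to the identity, so the circuit reduces to the remaining gates.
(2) The amplitude on |110> is -sqrt(2)*sin(3*pi/16)*cos(5*pi/16)/4 + sqrt(2)*sin(3*pi/16)*sin(5*pi/16)/4 + sqrt(2)*cos(3*pi/16)*cos(5*pi/16)/4 + sqrt(2)*sin(5*pi/16)*cos(3*pi/16)/4.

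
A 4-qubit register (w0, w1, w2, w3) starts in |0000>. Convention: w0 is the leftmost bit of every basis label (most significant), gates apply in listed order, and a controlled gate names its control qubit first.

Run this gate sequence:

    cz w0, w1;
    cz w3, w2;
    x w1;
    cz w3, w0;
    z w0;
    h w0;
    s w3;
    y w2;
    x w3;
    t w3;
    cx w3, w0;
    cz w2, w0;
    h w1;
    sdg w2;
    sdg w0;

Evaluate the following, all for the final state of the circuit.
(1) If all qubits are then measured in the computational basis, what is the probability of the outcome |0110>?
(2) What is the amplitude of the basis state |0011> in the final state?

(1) The probability of measuring |0110> is 0.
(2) The amplitude on |0011> is exp(I*pi/4)/2.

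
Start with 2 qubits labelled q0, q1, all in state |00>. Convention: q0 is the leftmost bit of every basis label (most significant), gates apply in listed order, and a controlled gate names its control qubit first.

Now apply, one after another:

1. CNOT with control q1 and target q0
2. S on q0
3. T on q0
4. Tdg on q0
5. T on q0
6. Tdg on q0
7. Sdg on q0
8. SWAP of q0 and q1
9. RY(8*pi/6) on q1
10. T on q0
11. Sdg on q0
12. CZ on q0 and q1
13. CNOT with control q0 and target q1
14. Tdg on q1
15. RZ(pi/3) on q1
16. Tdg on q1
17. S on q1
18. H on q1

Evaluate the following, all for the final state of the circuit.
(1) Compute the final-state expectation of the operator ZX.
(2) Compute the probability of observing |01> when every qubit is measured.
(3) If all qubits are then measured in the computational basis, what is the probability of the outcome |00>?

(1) The observable ZX averages to -1/2. Key observation: gates 2-7 undo each other exactly, leaving only the rest of the circuit to track.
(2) Outcome |01> occurs with probability sqrt(3)/8 + 1/2.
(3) Outcome |00> occurs with probability 1/2 - sqrt(3)/8.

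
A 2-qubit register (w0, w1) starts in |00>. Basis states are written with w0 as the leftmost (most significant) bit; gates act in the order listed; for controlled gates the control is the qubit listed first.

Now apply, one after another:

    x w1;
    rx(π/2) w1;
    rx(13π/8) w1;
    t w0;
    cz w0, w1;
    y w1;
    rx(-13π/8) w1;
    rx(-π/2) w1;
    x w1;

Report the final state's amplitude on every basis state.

The final amplitudes are sqrt(2 - sqrt(2))/2 on |00>, -I*sqrt(sqrt(2) + 2)/2 on |01>, 0 on |10>, 0 on |11>.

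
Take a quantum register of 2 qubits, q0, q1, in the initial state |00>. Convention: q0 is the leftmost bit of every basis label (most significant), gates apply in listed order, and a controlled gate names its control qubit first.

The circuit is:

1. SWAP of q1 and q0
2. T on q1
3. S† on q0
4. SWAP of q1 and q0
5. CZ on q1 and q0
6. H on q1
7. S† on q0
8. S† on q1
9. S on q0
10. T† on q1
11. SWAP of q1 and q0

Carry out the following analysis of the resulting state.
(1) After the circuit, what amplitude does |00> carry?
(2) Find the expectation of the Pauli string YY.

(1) |00> carries amplitude sqrt(2)/2 in the final state.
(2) The expectation value of YY is 0.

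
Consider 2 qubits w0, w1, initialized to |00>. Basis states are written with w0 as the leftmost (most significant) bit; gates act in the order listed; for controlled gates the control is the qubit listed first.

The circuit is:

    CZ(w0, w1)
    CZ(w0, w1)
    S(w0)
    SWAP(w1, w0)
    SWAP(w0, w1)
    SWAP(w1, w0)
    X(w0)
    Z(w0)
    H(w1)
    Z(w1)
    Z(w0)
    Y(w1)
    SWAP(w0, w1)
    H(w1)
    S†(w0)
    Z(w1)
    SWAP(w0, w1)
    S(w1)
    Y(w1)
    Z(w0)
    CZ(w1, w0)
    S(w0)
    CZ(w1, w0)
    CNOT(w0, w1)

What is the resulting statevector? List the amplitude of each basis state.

The resulting statevector has amplitude 1/2 on |00>, -1/2 on |01>, I/2 on |10>, -I/2 on |11>.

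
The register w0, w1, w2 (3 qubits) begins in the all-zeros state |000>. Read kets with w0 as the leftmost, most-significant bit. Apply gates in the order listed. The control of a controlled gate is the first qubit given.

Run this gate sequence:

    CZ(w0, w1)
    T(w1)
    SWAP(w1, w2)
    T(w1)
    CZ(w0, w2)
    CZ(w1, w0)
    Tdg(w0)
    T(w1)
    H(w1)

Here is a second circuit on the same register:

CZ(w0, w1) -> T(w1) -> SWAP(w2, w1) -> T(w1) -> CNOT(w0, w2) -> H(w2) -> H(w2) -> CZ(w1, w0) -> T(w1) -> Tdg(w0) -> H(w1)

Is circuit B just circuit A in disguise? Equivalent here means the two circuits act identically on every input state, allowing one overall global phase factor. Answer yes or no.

No, they are not equivalent — no single phase factor reconciles the two unitaries.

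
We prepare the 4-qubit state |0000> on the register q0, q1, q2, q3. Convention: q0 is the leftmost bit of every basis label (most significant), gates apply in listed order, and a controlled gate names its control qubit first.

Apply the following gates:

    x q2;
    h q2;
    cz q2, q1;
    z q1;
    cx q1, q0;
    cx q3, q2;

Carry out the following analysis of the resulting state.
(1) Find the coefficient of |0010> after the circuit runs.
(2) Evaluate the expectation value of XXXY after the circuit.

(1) The amplitude on |0010> is -sqrt(2)/2.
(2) The expectation value of XXXY is 0.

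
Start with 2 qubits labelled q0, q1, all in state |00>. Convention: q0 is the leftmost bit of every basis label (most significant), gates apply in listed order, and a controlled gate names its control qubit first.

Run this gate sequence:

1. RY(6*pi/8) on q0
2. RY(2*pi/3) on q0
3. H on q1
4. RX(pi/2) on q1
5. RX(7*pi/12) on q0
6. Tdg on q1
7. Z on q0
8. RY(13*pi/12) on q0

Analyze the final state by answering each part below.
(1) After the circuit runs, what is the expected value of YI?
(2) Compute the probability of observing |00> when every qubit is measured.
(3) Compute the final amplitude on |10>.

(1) The observable YI averages to -1/4.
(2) The probability of measuring |00> is -sqrt(6)/64 + sqrt(2)/64 + 5/16.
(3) The amplitude on |10> is -3*sqrt(3*sqrt(2) + 6)/16 - sqrt(4 - 2*sqrt(2))/16 - sqrt(2 - sqrt(2))/16 + sqrt(6*sqrt(2) + 12)/16 - I*sqrt(3*sqrt(2) + 6)/16 - 3*I*sqrt(2 - sqrt(2))/16 - I*sqrt(4 - 2*sqrt(2))/16 + I*sqrt(6*sqrt(2) + 12)/16.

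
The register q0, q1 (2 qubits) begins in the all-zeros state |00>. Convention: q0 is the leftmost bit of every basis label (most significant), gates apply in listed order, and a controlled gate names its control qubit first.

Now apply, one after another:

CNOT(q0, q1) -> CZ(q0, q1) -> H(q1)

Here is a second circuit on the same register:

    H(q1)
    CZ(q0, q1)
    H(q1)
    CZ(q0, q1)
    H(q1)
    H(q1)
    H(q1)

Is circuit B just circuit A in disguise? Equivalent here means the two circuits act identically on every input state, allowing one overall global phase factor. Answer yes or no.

Yes: on every input state the two circuits agree up to one overall phase factor.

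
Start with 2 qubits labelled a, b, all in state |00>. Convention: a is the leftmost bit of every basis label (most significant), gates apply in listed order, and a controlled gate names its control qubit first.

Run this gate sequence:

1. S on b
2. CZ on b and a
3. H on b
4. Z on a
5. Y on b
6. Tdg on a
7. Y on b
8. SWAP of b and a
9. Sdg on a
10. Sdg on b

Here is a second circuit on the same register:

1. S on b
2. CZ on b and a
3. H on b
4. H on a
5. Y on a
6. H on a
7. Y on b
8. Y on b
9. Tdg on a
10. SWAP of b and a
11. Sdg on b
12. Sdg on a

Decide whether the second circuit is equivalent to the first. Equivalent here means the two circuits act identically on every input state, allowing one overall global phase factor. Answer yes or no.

No, they are not equivalent — no single phase factor reconciles the two unitaries.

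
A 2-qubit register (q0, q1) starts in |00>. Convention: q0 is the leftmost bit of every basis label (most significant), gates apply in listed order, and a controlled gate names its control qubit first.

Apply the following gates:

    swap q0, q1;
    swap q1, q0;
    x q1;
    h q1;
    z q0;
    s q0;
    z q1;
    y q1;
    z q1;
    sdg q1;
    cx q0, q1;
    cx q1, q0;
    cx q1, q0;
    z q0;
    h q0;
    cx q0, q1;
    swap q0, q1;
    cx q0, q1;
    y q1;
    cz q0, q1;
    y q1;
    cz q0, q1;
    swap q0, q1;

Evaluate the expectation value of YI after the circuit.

The observable YI averages to -1.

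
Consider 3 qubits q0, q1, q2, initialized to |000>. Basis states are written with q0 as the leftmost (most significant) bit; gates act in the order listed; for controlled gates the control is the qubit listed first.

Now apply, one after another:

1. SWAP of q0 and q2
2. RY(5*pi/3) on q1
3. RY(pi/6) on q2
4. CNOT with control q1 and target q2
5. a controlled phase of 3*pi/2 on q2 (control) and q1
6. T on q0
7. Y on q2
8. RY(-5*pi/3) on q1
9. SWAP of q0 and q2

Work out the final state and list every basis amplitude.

After the circuit, the state carries amplitude (1 - I)*(sqrt(6)*(1 - 2*I) + sqrt(2)*(-2 + I))/16 on |000>, 0 on |001>, (1 - I)*(3*sqrt(2) + sqrt(6)*I)/16 on |010>, 0 on |011>, I*(sqrt(2) + 2*sqrt(6))/8 on |100>, 0 on |101>, sqrt(6)*I/8 on |110>, 0 on |111>.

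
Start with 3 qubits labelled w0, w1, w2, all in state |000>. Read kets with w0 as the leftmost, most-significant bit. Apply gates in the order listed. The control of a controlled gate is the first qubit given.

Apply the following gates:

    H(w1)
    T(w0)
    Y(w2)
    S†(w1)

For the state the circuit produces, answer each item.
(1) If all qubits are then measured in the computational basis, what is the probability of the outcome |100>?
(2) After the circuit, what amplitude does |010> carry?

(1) The probability of measuring |100> is 0.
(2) The amplitude on |010> is 0.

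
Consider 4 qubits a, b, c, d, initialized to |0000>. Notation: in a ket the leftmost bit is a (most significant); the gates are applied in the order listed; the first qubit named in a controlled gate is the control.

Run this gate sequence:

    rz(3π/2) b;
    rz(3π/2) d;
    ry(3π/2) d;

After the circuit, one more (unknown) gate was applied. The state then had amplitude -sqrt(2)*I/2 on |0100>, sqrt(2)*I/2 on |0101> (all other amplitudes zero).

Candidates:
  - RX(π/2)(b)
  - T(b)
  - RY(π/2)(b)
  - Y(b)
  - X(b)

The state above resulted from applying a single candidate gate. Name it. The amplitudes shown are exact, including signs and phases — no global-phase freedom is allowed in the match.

The applied gate was X(b).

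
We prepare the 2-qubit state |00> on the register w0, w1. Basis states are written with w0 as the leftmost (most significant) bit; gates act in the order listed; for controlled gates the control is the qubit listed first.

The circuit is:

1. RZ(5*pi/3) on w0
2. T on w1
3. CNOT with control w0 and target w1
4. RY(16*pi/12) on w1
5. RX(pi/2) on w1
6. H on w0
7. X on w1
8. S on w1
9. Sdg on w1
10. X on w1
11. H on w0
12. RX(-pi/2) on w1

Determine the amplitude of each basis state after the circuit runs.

The resulting statevector has amplitude exp(I*pi/6)/2 on |00>, -sqrt(3)*exp(I*pi/6)/2 on |01>, 0 on |10>, 0 on |11>. Key observation: steps 5-12 multiply out to the identity, so the circuit reduces to the remaining gates.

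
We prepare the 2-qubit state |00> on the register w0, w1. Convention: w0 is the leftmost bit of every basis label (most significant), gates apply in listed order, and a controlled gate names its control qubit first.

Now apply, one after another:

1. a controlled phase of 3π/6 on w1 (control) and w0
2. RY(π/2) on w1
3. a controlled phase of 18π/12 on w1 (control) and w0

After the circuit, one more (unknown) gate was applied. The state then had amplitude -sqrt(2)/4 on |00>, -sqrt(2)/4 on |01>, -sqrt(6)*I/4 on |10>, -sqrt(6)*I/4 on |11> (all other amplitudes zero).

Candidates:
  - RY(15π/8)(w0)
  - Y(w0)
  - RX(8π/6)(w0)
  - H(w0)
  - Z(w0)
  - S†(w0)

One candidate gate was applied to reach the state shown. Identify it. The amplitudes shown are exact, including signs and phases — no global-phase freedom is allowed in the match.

The unique candidate consistent with the amplitudes is RX(8π/6)(w0).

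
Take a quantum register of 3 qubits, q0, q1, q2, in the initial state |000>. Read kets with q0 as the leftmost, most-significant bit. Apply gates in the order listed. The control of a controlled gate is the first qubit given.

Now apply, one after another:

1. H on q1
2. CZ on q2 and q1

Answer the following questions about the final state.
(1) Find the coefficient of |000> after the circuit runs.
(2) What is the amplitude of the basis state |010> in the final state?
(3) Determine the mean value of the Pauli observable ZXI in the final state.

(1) The amplitude on |000> is sqrt(2)/2.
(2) The amplitude on |010> is sqrt(2)/2.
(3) The expectation value of ZXI is 1.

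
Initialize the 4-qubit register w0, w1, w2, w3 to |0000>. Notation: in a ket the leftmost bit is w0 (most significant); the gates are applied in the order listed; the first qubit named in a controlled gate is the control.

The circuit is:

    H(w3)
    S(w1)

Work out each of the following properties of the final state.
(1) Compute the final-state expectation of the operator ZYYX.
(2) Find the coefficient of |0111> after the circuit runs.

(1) The expectation value of ZYYX is 0.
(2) |0111> carries amplitude 0 in the final state.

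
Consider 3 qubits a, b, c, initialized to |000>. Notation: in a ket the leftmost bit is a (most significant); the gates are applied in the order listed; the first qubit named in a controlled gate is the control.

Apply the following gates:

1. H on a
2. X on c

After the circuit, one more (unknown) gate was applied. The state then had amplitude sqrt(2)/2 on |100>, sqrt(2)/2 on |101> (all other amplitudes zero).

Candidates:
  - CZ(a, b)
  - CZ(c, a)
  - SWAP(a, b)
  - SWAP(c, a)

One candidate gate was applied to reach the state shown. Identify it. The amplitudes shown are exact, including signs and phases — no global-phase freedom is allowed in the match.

It was SWAP(c, a) that produced the state shown.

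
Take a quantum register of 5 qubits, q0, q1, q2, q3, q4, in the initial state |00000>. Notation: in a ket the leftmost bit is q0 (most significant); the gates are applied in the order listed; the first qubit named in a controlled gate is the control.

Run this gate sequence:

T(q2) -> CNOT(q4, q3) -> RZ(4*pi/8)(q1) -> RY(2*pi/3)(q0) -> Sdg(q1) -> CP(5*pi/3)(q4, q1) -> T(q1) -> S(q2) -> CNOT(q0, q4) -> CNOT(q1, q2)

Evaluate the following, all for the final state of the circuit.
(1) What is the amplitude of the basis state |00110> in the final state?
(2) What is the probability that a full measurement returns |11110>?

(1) |00110> carries amplitude 0 in the final state.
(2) The probability of measuring |11110> is 0.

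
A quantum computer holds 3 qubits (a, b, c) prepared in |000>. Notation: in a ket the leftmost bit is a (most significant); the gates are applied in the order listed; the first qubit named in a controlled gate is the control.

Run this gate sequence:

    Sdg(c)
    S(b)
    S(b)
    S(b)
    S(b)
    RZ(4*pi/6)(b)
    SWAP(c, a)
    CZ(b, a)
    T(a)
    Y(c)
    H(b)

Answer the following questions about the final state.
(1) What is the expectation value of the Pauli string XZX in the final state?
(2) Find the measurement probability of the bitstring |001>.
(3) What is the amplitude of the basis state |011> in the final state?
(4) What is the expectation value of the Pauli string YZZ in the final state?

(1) The observable XZX averages to 0. Key observation: the block from step 2 through step 5 cancels to the identity and can be dropped.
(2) Outcome |001> occurs with probability 1/2.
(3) The amplitude on |011> is sqrt(2)*exp(I*pi/6)/2.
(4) In the final state, YZZ has expectation 0.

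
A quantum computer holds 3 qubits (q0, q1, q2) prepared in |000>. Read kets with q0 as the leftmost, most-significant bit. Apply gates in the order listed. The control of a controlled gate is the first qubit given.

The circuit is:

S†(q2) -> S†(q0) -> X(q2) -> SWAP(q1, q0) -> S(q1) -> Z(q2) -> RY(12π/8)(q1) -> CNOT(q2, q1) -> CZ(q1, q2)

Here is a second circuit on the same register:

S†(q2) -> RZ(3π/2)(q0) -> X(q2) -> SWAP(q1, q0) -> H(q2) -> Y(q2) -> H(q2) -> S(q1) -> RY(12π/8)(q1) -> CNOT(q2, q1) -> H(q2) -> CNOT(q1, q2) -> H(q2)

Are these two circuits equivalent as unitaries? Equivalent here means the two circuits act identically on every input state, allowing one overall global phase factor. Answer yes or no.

No, they are not equivalent — no single phase factor reconciles the two unitaries.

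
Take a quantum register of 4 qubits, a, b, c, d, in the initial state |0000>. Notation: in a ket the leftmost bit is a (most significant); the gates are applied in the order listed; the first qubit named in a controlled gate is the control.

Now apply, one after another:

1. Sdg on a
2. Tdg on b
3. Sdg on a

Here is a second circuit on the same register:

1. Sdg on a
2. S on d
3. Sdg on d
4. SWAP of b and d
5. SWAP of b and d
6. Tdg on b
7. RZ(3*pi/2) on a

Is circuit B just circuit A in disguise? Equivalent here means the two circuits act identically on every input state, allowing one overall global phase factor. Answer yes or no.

Yes: on every input state the two circuits agree up to one overall phase factor.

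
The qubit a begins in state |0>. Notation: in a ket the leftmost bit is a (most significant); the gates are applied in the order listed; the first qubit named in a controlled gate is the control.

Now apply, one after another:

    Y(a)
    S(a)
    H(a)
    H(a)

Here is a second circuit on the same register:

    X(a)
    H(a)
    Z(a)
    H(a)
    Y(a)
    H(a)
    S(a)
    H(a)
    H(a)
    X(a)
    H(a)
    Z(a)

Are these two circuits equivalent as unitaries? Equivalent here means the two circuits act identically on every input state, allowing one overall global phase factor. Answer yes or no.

No — the two circuits implement different unitaries, even allowing a global phase.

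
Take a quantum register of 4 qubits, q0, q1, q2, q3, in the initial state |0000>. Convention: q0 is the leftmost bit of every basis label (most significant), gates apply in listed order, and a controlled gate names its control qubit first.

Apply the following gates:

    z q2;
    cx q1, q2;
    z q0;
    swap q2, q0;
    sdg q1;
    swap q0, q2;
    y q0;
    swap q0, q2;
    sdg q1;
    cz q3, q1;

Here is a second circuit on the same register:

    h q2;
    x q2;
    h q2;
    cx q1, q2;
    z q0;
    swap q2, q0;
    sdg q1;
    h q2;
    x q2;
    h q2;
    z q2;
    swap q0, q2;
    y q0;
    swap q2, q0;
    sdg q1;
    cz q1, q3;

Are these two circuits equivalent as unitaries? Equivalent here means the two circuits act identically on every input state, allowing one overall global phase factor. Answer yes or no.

Yes: on every input state the two circuits agree up to one overall phase factor.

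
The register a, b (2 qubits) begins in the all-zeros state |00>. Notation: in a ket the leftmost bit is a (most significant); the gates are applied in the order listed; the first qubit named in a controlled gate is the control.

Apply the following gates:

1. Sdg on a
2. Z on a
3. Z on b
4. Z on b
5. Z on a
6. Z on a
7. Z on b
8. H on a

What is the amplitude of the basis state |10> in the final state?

The amplitude on |10> is sqrt(2)/2. Key observation: gates 4-7 undo each other exactly, leaving only the rest of the circuit to track.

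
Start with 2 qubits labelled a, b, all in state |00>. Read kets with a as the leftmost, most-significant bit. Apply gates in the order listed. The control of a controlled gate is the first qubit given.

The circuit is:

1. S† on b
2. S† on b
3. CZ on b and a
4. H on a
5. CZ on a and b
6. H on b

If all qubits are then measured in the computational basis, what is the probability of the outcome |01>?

A full measurement returns |01> with probability 1/4.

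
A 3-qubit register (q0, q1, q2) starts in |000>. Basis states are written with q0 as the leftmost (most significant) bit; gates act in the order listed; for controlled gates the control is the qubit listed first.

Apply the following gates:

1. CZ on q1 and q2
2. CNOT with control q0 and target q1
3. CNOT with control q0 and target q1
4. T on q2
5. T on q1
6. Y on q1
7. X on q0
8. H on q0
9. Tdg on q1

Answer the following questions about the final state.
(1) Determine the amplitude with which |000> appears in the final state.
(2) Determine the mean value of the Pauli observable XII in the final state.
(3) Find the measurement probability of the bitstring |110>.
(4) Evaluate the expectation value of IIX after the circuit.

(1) The amplitude on |000> is 0. Key observation: gates 2-3 undo each other exactly, leaving only the rest of the circuit to track.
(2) The observable XII averages to -1.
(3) A full measurement returns |110> with probability 1/2.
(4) In the final state, IIX has expectation 0.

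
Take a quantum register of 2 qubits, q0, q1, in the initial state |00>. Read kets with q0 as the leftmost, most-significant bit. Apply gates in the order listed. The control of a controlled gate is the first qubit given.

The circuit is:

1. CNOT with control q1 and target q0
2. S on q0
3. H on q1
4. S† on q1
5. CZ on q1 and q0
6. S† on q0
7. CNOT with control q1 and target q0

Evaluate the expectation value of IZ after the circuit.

The expectation value of IZ is 0.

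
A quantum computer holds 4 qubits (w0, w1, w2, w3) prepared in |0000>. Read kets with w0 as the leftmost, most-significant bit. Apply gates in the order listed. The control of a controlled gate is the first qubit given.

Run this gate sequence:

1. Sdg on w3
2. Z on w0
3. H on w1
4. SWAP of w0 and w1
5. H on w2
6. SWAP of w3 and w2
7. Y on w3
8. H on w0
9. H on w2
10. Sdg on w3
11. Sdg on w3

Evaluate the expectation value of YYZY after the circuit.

The expectation value of YYZY is 0.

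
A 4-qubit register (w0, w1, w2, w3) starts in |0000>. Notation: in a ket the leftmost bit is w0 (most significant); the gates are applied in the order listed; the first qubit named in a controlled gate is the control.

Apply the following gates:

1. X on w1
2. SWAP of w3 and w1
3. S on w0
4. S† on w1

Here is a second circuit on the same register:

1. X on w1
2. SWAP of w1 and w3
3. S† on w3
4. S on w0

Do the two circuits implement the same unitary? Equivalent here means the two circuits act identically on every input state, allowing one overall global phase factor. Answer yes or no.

No, they are not equivalent — no single phase factor reconciles the two unitaries.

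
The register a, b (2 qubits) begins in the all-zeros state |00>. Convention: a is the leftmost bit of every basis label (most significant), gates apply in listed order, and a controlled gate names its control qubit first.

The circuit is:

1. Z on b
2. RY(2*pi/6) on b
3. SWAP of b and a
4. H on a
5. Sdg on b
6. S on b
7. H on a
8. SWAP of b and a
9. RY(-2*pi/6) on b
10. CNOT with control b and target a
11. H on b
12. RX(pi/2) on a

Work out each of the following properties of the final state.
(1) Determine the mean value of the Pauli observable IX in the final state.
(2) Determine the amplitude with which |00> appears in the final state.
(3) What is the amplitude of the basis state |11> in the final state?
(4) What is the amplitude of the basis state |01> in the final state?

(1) The observable IX averages to 1. Key observation: steps 2-9 multiply out to the identity, so the circuit reduces to the remaining gates.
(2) The final state's coefficient on |00> equals 1/2.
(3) The final state's coefficient on |11> equals -I/2.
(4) The final state's coefficient on |01> equals 1/2.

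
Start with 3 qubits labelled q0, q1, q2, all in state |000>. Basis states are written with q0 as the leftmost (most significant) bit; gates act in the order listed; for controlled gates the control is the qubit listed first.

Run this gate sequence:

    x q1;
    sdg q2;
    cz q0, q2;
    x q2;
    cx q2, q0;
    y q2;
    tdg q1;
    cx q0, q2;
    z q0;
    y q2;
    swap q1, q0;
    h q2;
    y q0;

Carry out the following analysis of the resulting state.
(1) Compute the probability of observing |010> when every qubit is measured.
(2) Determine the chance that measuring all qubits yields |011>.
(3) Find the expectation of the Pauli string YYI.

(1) Outcome |010> occurs with probability 1/2.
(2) The probability of measuring |011> is 1/2.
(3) In the final state, YYI has expectation 0.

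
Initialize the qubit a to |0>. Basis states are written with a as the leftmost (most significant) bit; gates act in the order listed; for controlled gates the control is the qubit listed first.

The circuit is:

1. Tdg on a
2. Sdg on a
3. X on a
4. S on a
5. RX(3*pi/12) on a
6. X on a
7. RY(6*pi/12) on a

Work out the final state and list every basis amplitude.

The final amplitudes are -sqrt(2)*sqrt(2 - sqrt(2))/4 + sqrt(2)*I*sqrt(sqrt(2) + 2)/4 on |0>, sqrt(2)*sqrt(2 - sqrt(2))/4 + sqrt(2)*I*sqrt(sqrt(2) + 2)/4 on |1>.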